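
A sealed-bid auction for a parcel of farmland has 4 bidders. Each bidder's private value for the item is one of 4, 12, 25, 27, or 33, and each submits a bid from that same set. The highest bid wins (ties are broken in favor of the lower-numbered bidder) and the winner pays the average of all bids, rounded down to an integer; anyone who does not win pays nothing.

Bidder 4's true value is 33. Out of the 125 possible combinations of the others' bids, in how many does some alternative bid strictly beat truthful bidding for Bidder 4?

Others bid (4, 4, 4): truth gives 22; bid 12 gives 27 > 22. Violating.
Others bid (4, 4, 12): truth gives 20; bid 25 gives 22 > 20. Violating.
Others bid (4, 4, 25): truth gives 17; bid 27 gives 18 > 17. Violating.
Others bid (4, 12, 4): truth gives 20; bid 25 gives 22 > 20. Violating.
Others bid (4, 4, 27): truth gives 16; no alternative beats it.
Others bid (4, 4, 33): truth gives 0; no alternative beats it.
(Checking all 125 profiles: 27 have a profitable deviation, 98 do not.)

27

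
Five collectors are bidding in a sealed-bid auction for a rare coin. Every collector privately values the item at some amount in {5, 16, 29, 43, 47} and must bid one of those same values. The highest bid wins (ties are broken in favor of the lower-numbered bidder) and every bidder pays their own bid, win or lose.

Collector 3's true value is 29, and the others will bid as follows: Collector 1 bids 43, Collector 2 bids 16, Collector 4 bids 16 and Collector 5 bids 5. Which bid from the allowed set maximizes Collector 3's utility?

Bid 5: loses but pays 5, utility -5.
Bid 16: loses but pays 16, utility -16.
Bid 29: loses but pays 29, utility -29.
Bid 43: loses but pays 43, utility -43.
Bid 47: wins, pays 47, utility 29 - 47 = -18.
The best choice is 5 with utility -5.

5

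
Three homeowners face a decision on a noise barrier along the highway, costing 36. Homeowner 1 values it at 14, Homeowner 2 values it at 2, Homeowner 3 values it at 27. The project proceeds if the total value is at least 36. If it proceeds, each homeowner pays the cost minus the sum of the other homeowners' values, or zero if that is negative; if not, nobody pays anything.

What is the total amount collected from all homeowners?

Total value 43 ≥ cost 36, so it is built.
Homeowner 1: others sum to 29; max(0, 36 - 29) = 7.
Homeowner 2: others sum to 41; max(0, 36 - 41) = 0.
Homeowner 3: others sum to 16; max(0, 36 - 16) = 20.
Total collected = 7 + 0 + 20 = 27.

27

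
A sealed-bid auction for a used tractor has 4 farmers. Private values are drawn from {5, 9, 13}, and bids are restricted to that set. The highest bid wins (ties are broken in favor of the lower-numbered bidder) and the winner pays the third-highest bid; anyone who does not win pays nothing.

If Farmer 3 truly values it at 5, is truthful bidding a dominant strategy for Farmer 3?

Check each profile of the others' bids and compare truth against every alternative bid.
Others bid (5, 5, 5): truth gives 0, best alternative gives 0.
Others bid (5, 5, 9): truth gives 0, best alternative gives 0.
Others bid (5, 5, 13): truth gives 0, best alternative gives 0.
Others bid (5, 9, 5): truth gives 0, best alternative gives 0.
Others bid (5, 9, 9): truth gives 0, best alternative gives 0.
Others bid (5, 9, 13): truth gives 0, best alternative gives 0.
(Remaining 21 profiles checked similarly; truth is weakly best in each.)
In every case the truthful bid is at least as good as any alternative, so it is a dominant strategy.

Yes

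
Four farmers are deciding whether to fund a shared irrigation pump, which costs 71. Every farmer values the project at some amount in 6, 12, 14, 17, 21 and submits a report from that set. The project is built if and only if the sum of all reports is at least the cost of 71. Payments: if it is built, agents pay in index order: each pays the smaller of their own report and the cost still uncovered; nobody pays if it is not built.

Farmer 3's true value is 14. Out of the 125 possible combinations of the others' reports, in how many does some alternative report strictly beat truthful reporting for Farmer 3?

4

Others report (17, 21, 21): truth gives 0; report 12 gives 2 > 0. Violating.
Others report (21, 17, 21): truth gives 0; report 12 gives 2 > 0. Violating.
Others report (21, 21, 17): truth gives 0; report 12 gives 2 > 0. Violating.
Others report (21, 21, 21): truth gives 0; report 12 gives 2 > 0. Violating.
Others report (6, 6, 6): truth gives 0; no alternative beats it.
Others report (6, 6, 12): truth gives 0; no alternative beats it.
(Checking all 125 profiles: 4 have a profitable deviation, 121 do not.)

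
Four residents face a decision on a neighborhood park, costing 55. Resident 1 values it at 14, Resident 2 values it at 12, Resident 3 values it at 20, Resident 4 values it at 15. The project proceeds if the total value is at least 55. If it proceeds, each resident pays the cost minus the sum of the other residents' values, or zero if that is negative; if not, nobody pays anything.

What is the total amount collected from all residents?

37

Total value 61 ≥ cost 55, so it is built.
Resident 1: others sum to 47; max(0, 55 - 47) = 8.
Resident 2: others sum to 49; max(0, 55 - 49) = 6.
Resident 3: others sum to 41; max(0, 55 - 41) = 14.
Resident 4: others sum to 46; max(0, 55 - 46) = 9.
Total collected = 8 + 6 + 14 + 9 = 37.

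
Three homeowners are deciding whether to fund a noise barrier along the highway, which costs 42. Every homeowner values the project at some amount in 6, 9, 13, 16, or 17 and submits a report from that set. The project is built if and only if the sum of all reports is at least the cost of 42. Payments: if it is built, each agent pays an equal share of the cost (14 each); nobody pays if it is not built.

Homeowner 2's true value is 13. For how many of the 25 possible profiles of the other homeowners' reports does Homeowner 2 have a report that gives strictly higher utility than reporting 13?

8

Others report (13, 16): truth gives -1; report 6 gives 0 > -1. Violating.
Others report (13, 17): truth gives -1; report 6 gives 0 > -1. Violating.
Others report (16, 13): truth gives -1; report 6 gives 0 > -1. Violating.
Others report (16, 16): truth gives -1; report 6 gives 0 > -1. Violating.
Others report (6, 6): truth gives 0; no alternative beats it.
Others report (6, 9): truth gives 0; no alternative beats it.
(Checking all 25 profiles: 8 have a profitable deviation, 17 do not.)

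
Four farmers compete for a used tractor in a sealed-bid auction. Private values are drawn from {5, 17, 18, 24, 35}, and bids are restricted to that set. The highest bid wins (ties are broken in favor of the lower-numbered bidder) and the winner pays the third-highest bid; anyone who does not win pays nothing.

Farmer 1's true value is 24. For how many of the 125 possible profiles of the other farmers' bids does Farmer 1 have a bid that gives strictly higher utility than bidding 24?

27

Others bid (5, 5, 35): truth gives 0; bid 35 gives 19 > 0. Violating.
Others bid (5, 17, 35): truth gives 0; bid 35 gives 7 > 0. Violating.
Others bid (5, 18, 35): truth gives 0; bid 35 gives 6 > 0. Violating.
Others bid (5, 35, 5): truth gives 0; bid 35 gives 19 > 0. Violating.
Others bid (5, 5, 5): truth gives 19; no alternative beats it.
Others bid (5, 5, 17): truth gives 19; no alternative beats it.
(Checking all 125 profiles: 27 have a profitable deviation, 98 do not.)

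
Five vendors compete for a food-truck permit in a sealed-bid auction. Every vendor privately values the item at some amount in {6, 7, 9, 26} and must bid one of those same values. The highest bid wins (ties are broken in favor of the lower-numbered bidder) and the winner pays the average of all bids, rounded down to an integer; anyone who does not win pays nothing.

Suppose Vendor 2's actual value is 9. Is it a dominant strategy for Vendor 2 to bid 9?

Consider the case where Vendor 1 bids 6, Vendor 3 bids 6, Vendor 4 bids 7 and Vendor 5 bids 7.
Truthful bid 9: wins, pays 7, utility 9 - 7 = 2.
Bid 7 instead: wins, pays 6, utility 9 - 6 = 3.
Since 3 > 2, bidding 7 is strictly better here, so truthful bidding is not dominant.

No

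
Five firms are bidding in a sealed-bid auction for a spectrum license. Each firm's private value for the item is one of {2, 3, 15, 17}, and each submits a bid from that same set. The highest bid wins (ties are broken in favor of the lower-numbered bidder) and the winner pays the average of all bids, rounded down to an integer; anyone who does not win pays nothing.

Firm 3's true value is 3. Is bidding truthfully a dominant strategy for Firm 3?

Check each profile of the others' bids and compare truth against every alternative bid.
Others bid (2, 2, 2, 2): truth gives 1, best alternative gives 0.
Others bid (2, 2, 2, 3): truth gives 1, best alternative gives 0.
Others bid (2, 2, 3, 2): truth gives 1, best alternative gives 0.
Others bid (2, 2, 3, 3): truth gives 1, best alternative gives 0.
Others bid (2, 2, 2, 15): truth gives 0, best alternative gives 0.
Others bid (2, 2, 2, 17): truth gives 0, best alternative gives 0.
(Remaining 250 profiles checked similarly; truth is weakly best in each.)
In every case the truthful bid is at least as good as any alternative, so it is a dominant strategy.

Yes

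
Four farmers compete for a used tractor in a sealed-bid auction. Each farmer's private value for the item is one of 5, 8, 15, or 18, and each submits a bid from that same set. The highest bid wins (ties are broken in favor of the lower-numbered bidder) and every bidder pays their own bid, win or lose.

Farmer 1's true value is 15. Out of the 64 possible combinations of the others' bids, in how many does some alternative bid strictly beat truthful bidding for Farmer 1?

Others bid (5, 5, 5): truth gives 0; bid 5 gives 10 > 0. Violating.
Others bid (5, 5, 8): truth gives 0; bid 8 gives 7 > 0. Violating.
Others bid (5, 5, 18): truth gives -15; bid 18 gives -3 > -15. Violating.
Others bid (5, 8, 5): truth gives 0; bid 8 gives 7 > 0. Violating.
Others bid (5, 5, 15): truth gives 0; no alternative beats it.
Others bid (5, 8, 15): truth gives 0; no alternative beats it.
(Checking all 64 profiles: 45 have a profitable deviation, 19 do not.)

45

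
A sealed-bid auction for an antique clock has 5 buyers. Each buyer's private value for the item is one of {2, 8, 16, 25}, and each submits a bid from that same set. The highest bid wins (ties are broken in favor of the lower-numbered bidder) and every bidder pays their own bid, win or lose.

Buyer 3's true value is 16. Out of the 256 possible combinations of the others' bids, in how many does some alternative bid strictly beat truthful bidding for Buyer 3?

Others bid (2, 2, 2, 2): truth gives 0; bid 8 gives 8 > 0. Violating.
Others bid (2, 2, 2, 8): truth gives 0; bid 8 gives 8 > 0. Violating.
Others bid (2, 2, 2, 25): truth gives -16; bid 2 gives -2 > -16. Violating.
Others bid (2, 2, 8, 2): truth gives 0; bid 8 gives 8 > 0. Violating.
Others bid (2, 2, 2, 16): truth gives 0; no alternative beats it.
Others bid (2, 2, 8, 16): truth gives 0; no alternative beats it.
(Checking all 256 profiles: 224 have a profitable deviation, 32 do not.)

224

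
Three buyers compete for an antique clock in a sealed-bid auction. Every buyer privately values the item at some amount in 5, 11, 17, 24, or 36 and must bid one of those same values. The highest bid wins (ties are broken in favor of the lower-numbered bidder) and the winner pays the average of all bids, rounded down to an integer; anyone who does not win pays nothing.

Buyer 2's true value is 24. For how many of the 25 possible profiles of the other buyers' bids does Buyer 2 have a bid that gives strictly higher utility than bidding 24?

8

Others bid (5, 5): truth gives 13; bid 11 gives 17 > 13. Violating.
Others bid (5, 11): truth gives 11; bid 11 gives 15 > 11. Violating.
Others bid (5, 17): truth gives 9; bid 17 gives 11 > 9. Violating.
Others bid (11, 5): truth gives 11; bid 17 gives 13 > 11. Violating.
Others bid (5, 24): truth gives 7; no alternative beats it.
Others bid (5, 36): truth gives 0; no alternative beats it.
(Checking all 25 profiles: 8 have a profitable deviation, 17 do not.)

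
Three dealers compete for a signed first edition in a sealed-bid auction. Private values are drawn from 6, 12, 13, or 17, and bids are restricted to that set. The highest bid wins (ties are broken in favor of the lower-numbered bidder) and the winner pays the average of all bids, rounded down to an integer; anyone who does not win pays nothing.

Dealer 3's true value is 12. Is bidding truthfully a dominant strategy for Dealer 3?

No

Consider the case where Dealer 1 bids 6 and Dealer 2 bids 12.
Truthful bid 12: loses, pays 0, utility 0.
Bid 13 instead: wins, pays 10, utility 12 - 10 = 2.
Since 2 > 0, bidding 13 is strictly better here, so truthful bidding is not dominant.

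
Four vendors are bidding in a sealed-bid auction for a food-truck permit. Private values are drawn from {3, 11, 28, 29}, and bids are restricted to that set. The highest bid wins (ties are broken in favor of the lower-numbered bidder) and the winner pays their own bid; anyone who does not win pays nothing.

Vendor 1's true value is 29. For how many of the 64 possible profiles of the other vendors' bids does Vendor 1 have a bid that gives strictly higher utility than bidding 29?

Others bid (3, 3, 3): truth gives 0; bid 3 gives 26 > 0. Violating.
Others bid (3, 3, 11): truth gives 0; bid 11 gives 18 > 0. Violating.
Others bid (3, 3, 28): truth gives 0; bid 28 gives 1 > 0. Violating.
Others bid (3, 11, 3): truth gives 0; bid 11 gives 18 > 0. Violating.
Others bid (3, 3, 29): truth gives 0; no alternative beats it.
Others bid (3, 11, 29): truth gives 0; no alternative beats it.
(Checking all 64 profiles: 27 have a profitable deviation, 37 do not.)

27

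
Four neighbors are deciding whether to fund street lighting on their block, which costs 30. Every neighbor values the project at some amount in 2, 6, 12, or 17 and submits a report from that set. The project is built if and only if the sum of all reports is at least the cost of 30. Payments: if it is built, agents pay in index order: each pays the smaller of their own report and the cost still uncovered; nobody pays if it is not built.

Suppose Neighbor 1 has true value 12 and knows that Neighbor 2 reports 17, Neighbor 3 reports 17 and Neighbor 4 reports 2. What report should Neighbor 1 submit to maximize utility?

Report 2: project built, pays 2, utility 12 - 2 = 10.
Report 6: project built, pays 6, utility 12 - 6 = 6.
Report 12: project built, pays 12, utility 12 - 12 = 0.
Report 17: project built, pays 17, utility 12 - 17 = -5.
The best choice is 2 with utility 10.

2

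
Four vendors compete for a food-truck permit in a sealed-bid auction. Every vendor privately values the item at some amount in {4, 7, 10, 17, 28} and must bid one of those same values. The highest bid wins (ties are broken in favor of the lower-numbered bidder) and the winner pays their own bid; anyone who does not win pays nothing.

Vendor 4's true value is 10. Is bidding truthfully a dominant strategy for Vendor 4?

No

Consider the case where Vendor 1 bids 4, Vendor 2 bids 4 and Vendor 3 bids 4.
Truthful bid 10: wins, pays 10, utility 10 - 10 = 0.
Bid 7 instead: wins, pays 7, utility 10 - 7 = 3.
Since 3 > 0, bidding 7 is strictly better here, so truthful bidding is not dominant.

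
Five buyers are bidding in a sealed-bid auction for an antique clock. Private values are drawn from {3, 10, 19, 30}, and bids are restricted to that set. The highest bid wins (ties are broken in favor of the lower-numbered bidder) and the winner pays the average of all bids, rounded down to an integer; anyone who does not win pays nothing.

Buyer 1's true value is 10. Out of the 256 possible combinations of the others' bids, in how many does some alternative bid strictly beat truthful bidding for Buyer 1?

Others bid (3, 3, 3, 3): truth gives 6; bid 3 gives 7 > 6. Violating.
Others bid (3, 3, 3, 19): truth gives 0; bid 19 gives 1 > 0. Violating.
Others bid (3, 3, 19, 3): truth gives 0; bid 19 gives 1 > 0. Violating.
Others bid (3, 19, 3, 3): truth gives 0; bid 19 gives 1 > 0. Violating.
Others bid (3, 3, 3, 10): truth gives 5; no alternative beats it.
Others bid (3, 3, 3, 30): truth gives 0; no alternative beats it.
(Checking all 256 profiles: 5 have a profitable deviation, 251 do not.)

5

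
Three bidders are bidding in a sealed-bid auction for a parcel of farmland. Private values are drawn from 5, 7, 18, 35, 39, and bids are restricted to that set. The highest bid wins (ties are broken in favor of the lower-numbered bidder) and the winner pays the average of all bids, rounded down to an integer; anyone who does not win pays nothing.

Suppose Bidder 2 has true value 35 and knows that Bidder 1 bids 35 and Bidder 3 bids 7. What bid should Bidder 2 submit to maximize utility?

Bid 5: loses, pays 0, utility 0.
Bid 7: loses, pays 0, utility 0.
Bid 18: loses, pays 0, utility 0.
Bid 35: loses, pays 0, utility 0.
Bid 39: wins, pays 27, utility 35 - 27 = 8.
The best choice is 39 with utility 8.

39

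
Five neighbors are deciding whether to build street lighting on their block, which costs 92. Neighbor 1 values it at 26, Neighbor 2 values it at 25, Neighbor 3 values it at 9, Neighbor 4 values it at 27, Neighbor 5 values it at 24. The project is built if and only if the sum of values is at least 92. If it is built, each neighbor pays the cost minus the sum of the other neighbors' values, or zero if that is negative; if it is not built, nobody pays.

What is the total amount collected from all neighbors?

Total value 111 ≥ cost 92, so it is built.
Neighbor 1: others sum to 85; max(0, 92 - 85) = 7.
Neighbor 2: others sum to 86; max(0, 92 - 86) = 6.
Neighbor 3: others sum to 102; max(0, 92 - 102) = 0.
Neighbor 4: others sum to 84; max(0, 92 - 84) = 8.
Neighbor 5: others sum to 87; max(0, 92 - 87) = 5.
Total collected = 7 + 6 + 0 + 8 + 5 = 26.

26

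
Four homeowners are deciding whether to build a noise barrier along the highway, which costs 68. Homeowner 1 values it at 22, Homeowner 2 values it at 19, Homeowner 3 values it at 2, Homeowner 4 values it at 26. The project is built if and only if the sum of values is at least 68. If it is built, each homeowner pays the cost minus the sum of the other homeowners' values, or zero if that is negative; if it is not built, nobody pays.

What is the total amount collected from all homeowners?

65

Total value 69 ≥ cost 68, so it is built.
Homeowner 1: others sum to 47; max(0, 68 - 47) = 21.
Homeowner 2: others sum to 50; max(0, 68 - 50) = 18.
Homeowner 3: others sum to 67; max(0, 68 - 67) = 1.
Homeowner 4: others sum to 43; max(0, 68 - 43) = 25.
Total collected = 21 + 18 + 1 + 25 = 65.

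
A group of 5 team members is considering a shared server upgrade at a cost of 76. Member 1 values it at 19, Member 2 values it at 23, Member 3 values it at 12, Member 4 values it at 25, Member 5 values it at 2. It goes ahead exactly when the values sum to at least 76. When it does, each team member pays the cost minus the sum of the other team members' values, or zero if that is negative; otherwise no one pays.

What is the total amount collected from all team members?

Total value 81 ≥ cost 76, so it is built.
Member 1: others sum to 62; max(0, 76 - 62) = 14.
Member 2: others sum to 58; max(0, 76 - 58) = 18.
Member 3: others sum to 69; max(0, 76 - 69) = 7.
Member 4: others sum to 56; max(0, 76 - 56) = 20.
Member 5: others sum to 79; max(0, 76 - 79) = 0.
Total collected = 14 + 18 + 7 + 20 + 0 = 59.

59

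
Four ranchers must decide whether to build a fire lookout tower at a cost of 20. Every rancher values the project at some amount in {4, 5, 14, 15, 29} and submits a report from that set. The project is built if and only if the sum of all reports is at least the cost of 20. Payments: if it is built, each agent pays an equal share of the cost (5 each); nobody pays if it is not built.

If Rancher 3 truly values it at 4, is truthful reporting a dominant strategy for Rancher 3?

Yes

Check each profile of the others' reports and compare truth against every alternative report.
Others report (5, 5, 5): truth gives 0, best alternative gives -1.
Others report (4, 4, 14): truth gives -1, best alternative gives -1.
Others report (4, 4, 15): truth gives -1, best alternative gives -1.
Others report (4, 4, 29): truth gives -1, best alternative gives -1.
Others report (4, 5, 14): truth gives -1, best alternative gives -1.
Others report (4, 5, 15): truth gives -1, best alternative gives -1.
(Remaining 119 profiles checked similarly; truth is weakly best in each.)
In every case the truthful report is at least as good as any alternative, so it is a dominant strategy.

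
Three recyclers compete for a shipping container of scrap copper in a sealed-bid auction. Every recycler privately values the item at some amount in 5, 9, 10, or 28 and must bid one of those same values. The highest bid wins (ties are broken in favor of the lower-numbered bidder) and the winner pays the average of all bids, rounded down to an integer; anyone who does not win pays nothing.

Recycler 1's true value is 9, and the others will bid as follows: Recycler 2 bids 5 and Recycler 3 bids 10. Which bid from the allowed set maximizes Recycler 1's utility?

10

Bid 5: loses, pays 0, utility 0.
Bid 9: loses, pays 0, utility 0.
Bid 10: wins, pays 8, utility 9 - 8 = 1.
Bid 28: wins, pays 14, utility 9 - 14 = -5.
The best choice is 10 with utility 1.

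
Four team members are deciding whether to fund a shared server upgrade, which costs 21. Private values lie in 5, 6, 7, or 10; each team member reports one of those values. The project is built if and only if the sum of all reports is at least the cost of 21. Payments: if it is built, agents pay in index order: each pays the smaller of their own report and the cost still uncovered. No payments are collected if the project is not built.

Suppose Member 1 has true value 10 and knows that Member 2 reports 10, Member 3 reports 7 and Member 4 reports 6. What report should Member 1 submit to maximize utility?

5

Report 5: project built, pays 5, utility 10 - 5 = 5.
Report 6: project built, pays 6, utility 10 - 6 = 4.
Report 7: project built, pays 7, utility 10 - 7 = 3.
Report 10: project built, pays 10, utility 10 - 10 = 0.
The best choice is 5 with utility 5.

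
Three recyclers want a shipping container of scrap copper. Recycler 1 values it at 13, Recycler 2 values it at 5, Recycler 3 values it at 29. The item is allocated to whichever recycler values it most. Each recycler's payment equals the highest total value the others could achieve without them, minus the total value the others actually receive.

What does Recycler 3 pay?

13

Recycler 3 has the highest value and receives the item.
Without Recycler 3, the item would go to the next-highest value, 13, so the others could achieve 13.
With Recycler 3 present and winning, the others receive nothing, so their total is 0.
Payment = 13 - 0 = 13.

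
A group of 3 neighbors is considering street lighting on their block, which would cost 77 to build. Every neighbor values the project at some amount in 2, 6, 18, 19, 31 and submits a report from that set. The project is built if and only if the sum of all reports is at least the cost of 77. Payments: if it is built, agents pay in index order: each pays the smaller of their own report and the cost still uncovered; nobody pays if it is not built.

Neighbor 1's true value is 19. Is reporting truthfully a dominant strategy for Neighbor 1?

No

Consider the case where Neighbor 2 reports 31 and Neighbor 3 reports 31.
Truthful report 19: project built, pays 19, utility 19 - 19 = 0.
Report 18 instead: project built, pays 18, utility 19 - 18 = 1.
Since 1 > 0, reporting 18 is strictly better here, so truthful reporting is not dominant.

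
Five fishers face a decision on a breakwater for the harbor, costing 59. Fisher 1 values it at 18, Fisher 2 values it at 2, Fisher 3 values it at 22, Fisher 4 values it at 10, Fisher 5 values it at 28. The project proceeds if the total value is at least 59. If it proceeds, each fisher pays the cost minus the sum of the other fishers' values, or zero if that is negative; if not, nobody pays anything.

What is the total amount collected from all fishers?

Total value 80 ≥ cost 59, so it is built.
Fisher 1: others sum to 62; max(0, 59 - 62) = 0.
Fisher 2: others sum to 78; max(0, 59 - 78) = 0.
Fisher 3: others sum to 58; max(0, 59 - 58) = 1.
Fisher 4: others sum to 70; max(0, 59 - 70) = 0.
Fisher 5: others sum to 52; max(0, 59 - 52) = 7.
Total collected = 0 + 0 + 1 + 0 + 7 = 8.

8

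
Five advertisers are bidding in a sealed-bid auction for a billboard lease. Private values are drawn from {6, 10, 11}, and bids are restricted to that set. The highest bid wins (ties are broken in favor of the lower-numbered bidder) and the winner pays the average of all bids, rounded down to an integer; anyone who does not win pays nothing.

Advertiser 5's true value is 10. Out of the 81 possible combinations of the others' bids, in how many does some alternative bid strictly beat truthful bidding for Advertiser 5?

14

Others bid (6, 6, 6, 10): truth gives 0; bid 11 gives 3 > 0. Violating.
Others bid (6, 6, 10, 6): truth gives 0; bid 11 gives 3 > 0. Violating.
Others bid (6, 6, 10, 10): truth gives 0; bid 11 gives 2 > 0. Violating.
Others bid (6, 10, 6, 6): truth gives 0; bid 11 gives 3 > 0. Violating.
Others bid (6, 6, 6, 6): truth gives 4; no alternative beats it.
Others bid (6, 6, 6, 11): truth gives 0; no alternative beats it.
(Checking all 81 profiles: 14 have a profitable deviation, 67 do not.)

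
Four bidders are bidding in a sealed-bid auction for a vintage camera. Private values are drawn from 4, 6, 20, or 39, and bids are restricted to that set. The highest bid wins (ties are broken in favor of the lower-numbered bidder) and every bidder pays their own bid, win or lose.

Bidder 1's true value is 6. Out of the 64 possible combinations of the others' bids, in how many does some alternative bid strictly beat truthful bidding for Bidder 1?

Others bid (4, 4, 4): truth gives 0; bid 4 gives 2 > 0. Violating.
Others bid (4, 4, 20): truth gives -6; bid 4 gives -4 > -6. Violating.
Others bid (4, 4, 39): truth gives -6; bid 4 gives -4 > -6. Violating.
Others bid (4, 6, 20): truth gives -6; bid 4 gives -4 > -6. Violating.
Others bid (4, 4, 6): truth gives 0; no alternative beats it.
Others bid (4, 6, 4): truth gives 0; no alternative beats it.
(Checking all 64 profiles: 57 have a profitable deviation, 7 do not.)

57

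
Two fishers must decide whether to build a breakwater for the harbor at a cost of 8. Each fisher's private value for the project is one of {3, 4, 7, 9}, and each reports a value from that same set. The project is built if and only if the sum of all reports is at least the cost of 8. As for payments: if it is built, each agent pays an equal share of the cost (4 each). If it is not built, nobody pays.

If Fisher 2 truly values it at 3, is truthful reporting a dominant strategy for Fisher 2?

Check each profile of the others' reports and compare truth against every alternative report.
Others report (4): truth gives 0, best alternative gives -1.
Others report (7): truth gives -1, best alternative gives -1.
Others report (9): truth gives -1, best alternative gives -1.
Others report (3): truth gives 0, best alternative gives 0.
In every case the truthful report is at least as good as any alternative, so it is a dominant strategy.

Yes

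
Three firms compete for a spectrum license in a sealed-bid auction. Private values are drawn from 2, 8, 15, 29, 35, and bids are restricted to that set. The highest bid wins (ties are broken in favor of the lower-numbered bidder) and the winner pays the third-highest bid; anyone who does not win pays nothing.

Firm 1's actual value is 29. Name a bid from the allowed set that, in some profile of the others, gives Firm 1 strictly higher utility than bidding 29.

Suppose Firm 2 bids 2 and Firm 3 bids 35.
Bid 29: loses, pays 0, utility 0.
Bid 35: wins, pays 2, utility 29 - 2 = 27.
So bidding 35 beats truth here (27 > 0).

35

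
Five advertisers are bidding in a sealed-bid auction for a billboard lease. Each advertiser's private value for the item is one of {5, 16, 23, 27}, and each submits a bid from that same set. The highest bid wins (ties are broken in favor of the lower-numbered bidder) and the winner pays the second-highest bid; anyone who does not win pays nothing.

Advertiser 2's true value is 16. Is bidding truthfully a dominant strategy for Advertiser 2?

Yes

Check each profile of the others' bids and compare truth against every alternative bid.
Others bid (5, 5, 5, 5): truth gives 11, best alternative gives 11.
Others bid (5, 5, 5, 16): truth gives 0, best alternative gives 0.
Others bid (5, 5, 5, 23): truth gives 0, best alternative gives 0.
Others bid (5, 5, 5, 27): truth gives 0, best alternative gives 0.
Others bid (5, 5, 16, 5): truth gives 0, best alternative gives 0.
Others bid (5, 5, 16, 16): truth gives 0, best alternative gives 0.
(Remaining 250 profiles checked similarly; truth is weakly best in each.)
In every case the truthful bid is at least as good as any alternative, so it is a dominant strategy.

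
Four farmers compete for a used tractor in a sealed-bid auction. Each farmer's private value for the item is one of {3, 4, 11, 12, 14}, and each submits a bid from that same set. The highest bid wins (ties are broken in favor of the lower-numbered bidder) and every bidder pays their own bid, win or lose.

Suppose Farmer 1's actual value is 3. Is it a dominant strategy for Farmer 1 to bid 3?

Consider the case where Farmer 2 bids 3, Farmer 3 bids 3 and Farmer 4 bids 4.
Truthful bid 3: loses but pays 3, utility -3.
Bid 4 instead: wins, pays 4, utility 3 - 4 = -1.
Since -1 > -3, bidding 4 is strictly better here, so truthful bidding is not dominant.

No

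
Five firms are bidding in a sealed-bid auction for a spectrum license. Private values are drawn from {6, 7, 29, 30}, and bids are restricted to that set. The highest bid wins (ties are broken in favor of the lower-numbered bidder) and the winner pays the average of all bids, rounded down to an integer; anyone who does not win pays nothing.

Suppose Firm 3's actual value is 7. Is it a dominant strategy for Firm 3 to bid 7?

Yes

Check each profile of the others' bids and compare truth against every alternative bid.
Others bid (6, 6, 6, 6): truth gives 1, best alternative gives 0.
Others bid (6, 6, 6, 7): truth gives 1, best alternative gives 0.
Others bid (6, 6, 7, 6): truth gives 1, best alternative gives 0.
Others bid (6, 6, 7, 7): truth gives 1, best alternative gives 0.
Others bid (6, 6, 6, 29): truth gives 0, best alternative gives 0.
Others bid (6, 6, 6, 30): truth gives 0, best alternative gives 0.
(Remaining 250 profiles checked similarly; truth is weakly best in each.)
In every case the truthful bid is at least as good as any alternative, so it is a dominant strategy.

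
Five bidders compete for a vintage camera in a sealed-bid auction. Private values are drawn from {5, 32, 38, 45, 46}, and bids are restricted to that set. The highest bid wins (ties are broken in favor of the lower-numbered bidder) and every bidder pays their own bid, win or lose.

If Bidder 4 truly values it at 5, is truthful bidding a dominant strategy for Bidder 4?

Yes

Check each profile of the others' bids and compare truth against every alternative bid.
Others bid (5, 5, 5, 38): truth gives -5, best alternative gives -32.
Others bid (5, 5, 5, 45): truth gives -5, best alternative gives -32.
Others bid (5, 5, 5, 46): truth gives -5, best alternative gives -32.
Others bid (5, 5, 32, 5): truth gives -5, best alternative gives -32.
Others bid (5, 5, 32, 32): truth gives -5, best alternative gives -32.
Others bid (5, 5, 32, 38): truth gives -5, best alternative gives -32.
(Remaining 619 profiles checked similarly; truth is weakly best in each.)
In every case the truthful bid is at least as good as any alternative, so it is a dominant strategy.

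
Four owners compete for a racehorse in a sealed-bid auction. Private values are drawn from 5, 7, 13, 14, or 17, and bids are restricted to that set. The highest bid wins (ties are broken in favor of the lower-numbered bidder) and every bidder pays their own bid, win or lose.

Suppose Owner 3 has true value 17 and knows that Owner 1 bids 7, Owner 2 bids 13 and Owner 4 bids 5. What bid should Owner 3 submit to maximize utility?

Bid 5: loses but pays 5, utility -5.
Bid 7: loses but pays 7, utility -7.
Bid 13: loses but pays 13, utility -13.
Bid 14: wins, pays 14, utility 17 - 14 = 3.
Bid 17: wins, pays 17, utility 17 - 17 = 0.
The best choice is 14 with utility 3.

14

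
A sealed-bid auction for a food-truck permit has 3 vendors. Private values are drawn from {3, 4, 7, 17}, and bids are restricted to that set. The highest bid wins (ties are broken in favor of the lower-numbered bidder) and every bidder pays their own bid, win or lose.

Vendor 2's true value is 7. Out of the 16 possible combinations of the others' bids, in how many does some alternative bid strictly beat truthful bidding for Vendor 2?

Others bid (3, 3): truth gives 0; bid 4 gives 3 > 0. Violating.
Others bid (3, 4): truth gives 0; bid 4 gives 3 > 0. Violating.
Others bid (3, 17): truth gives -7; bid 3 gives -3 > -7. Violating.
Others bid (4, 17): truth gives -7; bid 3 gives -3 > -7. Violating.
Others bid (3, 7): truth gives 0; no alternative beats it.
Others bid (4, 3): truth gives 0; no alternative beats it.
(Checking all 16 profiles: 12 have a profitable deviation, 4 do not.)

12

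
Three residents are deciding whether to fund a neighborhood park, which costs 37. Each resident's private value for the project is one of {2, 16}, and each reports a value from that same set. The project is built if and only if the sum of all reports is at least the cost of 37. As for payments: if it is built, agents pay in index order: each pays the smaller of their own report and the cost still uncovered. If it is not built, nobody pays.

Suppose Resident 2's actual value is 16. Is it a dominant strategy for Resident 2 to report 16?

Check each profile of the others' reports and compare truth against every alternative report.
Others report (2, 2): truth gives 0, best alternative gives 0.
Others report (2, 16): truth gives 0, best alternative gives 0.
Others report (16, 2): truth gives 0, best alternative gives 0.
Others report (16, 16): truth gives 0, best alternative gives 0.
In every case the truthful report is at least as good as any alternative, so it is a dominant strategy.

Yes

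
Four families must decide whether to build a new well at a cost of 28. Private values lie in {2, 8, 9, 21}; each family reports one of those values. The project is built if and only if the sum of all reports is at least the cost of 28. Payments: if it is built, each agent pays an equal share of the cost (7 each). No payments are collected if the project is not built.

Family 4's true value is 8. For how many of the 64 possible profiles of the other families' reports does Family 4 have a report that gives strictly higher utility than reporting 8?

Others report (2, 2, 8): truth gives 0; report 21 gives 1 > 0. Violating.
Others report (2, 2, 9): truth gives 0; report 21 gives 1 > 0. Violating.
Others report (2, 8, 2): truth gives 0; report 21 gives 1 > 0. Violating.
Others report (2, 8, 8): truth gives 0; report 21 gives 1 > 0. Violating.
Others report (2, 2, 2): truth gives 0; no alternative beats it.
Others report (2, 2, 21): truth gives 1; no alternative beats it.
(Checking all 64 profiles: 15 have a profitable deviation, 49 do not.)

15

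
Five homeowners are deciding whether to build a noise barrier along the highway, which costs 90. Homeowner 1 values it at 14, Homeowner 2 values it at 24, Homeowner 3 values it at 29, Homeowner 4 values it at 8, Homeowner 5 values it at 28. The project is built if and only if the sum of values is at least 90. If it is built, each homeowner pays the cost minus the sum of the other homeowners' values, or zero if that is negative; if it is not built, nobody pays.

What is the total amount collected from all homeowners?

43

Total value 103 ≥ cost 90, so it is built.
Homeowner 1: others sum to 89; max(0, 90 - 89) = 1.
Homeowner 2: others sum to 79; max(0, 90 - 79) = 11.
Homeowner 3: others sum to 74; max(0, 90 - 74) = 16.
Homeowner 4: others sum to 95; max(0, 90 - 95) = 0.
Homeowner 5: others sum to 75; max(0, 90 - 75) = 15.
Total collected = 1 + 11 + 16 + 0 + 15 = 43.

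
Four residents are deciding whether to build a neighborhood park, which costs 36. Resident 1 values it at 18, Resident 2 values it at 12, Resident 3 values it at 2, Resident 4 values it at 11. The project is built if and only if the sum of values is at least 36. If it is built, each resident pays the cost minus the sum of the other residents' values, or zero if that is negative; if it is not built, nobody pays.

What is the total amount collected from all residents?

Total value 43 ≥ cost 36, so it is built.
Resident 1: others sum to 25; max(0, 36 - 25) = 11.
Resident 2: others sum to 31; max(0, 36 - 31) = 5.
Resident 3: others sum to 41; max(0, 36 - 41) = 0.
Resident 4: others sum to 32; max(0, 36 - 32) = 4.
Total collected = 11 + 5 + 0 + 4 = 20.

20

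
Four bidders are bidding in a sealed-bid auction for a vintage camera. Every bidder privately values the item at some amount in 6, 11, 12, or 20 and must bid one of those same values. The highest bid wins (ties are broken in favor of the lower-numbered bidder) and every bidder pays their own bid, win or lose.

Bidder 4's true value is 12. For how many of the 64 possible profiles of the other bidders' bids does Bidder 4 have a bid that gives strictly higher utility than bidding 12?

Others bid (6, 6, 6): truth gives 0; bid 11 gives 1 > 0. Violating.
Others bid (6, 6, 12): truth gives -12; bid 6 gives -6 > -12. Violating.
Others bid (6, 6, 20): truth gives -12; bid 6 gives -6 > -12. Violating.
Others bid (6, 11, 12): truth gives -12; bid 6 gives -6 > -12. Violating.
Others bid (6, 6, 11): truth gives 0; no alternative beats it.
Others bid (6, 11, 6): truth gives 0; no alternative beats it.
(Checking all 64 profiles: 57 have a profitable deviation, 7 do not.)

57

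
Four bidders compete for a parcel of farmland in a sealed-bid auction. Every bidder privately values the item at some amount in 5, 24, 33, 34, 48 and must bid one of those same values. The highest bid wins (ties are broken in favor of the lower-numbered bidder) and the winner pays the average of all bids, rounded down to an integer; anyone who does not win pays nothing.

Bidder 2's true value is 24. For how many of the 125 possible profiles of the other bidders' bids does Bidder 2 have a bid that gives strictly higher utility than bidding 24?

Others bid (5, 5, 33): truth gives 0; bid 33 gives 5 > 0. Violating.
Others bid (5, 5, 34): truth gives 0; bid 34 gives 5 > 0. Violating.
Others bid (5, 24, 33): truth gives 0; bid 33 gives 1 > 0. Violating.
Others bid (5, 33, 5): truth gives 0; bid 33 gives 5 > 0. Violating.
Others bid (5, 5, 5): truth gives 15; no alternative beats it.
Others bid (5, 5, 24): truth gives 10; no alternative beats it.
(Checking all 125 profiles: 13 have a profitable deviation, 112 do not.)

13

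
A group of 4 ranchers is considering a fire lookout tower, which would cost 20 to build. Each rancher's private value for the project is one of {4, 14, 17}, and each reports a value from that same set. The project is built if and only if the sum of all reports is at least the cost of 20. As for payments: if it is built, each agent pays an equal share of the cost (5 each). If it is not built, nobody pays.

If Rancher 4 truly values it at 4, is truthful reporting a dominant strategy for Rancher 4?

Yes

Check each profile of the others' reports and compare truth against every alternative report.
Others report (4, 4, 4): truth gives 0, best alternative gives -1.
Others report (4, 4, 14): truth gives -1, best alternative gives -1.
Others report (4, 4, 17): truth gives -1, best alternative gives -1.
Others report (4, 14, 4): truth gives -1, best alternative gives -1.
Others report (4, 14, 14): truth gives -1, best alternative gives -1.
Others report (4, 14, 17): truth gives -1, best alternative gives -1.
(Remaining 21 profiles checked similarly; truth is weakly best in each.)
In every case the truthful report is at least as good as any alternative, so it is a dominant strategy.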